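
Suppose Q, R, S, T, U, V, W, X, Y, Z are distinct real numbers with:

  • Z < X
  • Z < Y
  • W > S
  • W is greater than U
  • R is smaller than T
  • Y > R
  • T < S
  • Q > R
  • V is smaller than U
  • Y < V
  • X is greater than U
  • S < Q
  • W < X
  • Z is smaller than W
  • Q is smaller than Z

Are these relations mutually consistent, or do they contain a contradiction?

The single ordering R < T < S < Q < Z < Y < V < U < W < X satisfies every listed relation, so no contradiction arises.

consistent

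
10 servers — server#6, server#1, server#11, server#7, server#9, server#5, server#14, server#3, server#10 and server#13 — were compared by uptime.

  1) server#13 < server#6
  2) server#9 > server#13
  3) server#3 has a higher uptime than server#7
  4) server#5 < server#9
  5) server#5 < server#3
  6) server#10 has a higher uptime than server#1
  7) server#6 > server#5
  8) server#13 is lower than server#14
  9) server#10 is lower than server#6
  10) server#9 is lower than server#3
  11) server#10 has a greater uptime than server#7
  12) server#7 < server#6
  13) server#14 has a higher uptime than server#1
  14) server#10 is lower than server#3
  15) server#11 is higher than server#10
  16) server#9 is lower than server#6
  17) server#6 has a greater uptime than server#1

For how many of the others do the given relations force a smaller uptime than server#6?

6

The elements the relations force below server#6 are server#7, server#5, server#13, server#1, server#10, server#9 — no chain reaches any other.
That is 6.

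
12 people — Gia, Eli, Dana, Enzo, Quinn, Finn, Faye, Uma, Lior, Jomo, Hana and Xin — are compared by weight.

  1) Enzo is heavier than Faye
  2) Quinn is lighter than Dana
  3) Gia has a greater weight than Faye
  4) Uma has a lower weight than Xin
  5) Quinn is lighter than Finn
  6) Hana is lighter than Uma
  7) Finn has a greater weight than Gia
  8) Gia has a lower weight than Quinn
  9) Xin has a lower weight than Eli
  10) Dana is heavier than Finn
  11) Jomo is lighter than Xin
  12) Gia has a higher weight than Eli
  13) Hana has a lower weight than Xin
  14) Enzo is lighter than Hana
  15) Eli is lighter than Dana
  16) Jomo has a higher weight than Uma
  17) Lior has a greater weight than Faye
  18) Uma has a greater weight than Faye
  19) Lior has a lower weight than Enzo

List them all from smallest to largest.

Each adjacent pair is fixed by a given relation: Faye < Lior; Lior < Enzo; Enzo < Hana; Hana < Uma; Uma < Jomo; Jomo < Xin; Xin < Eli; Eli < Gia; Gia < Quinn; Quinn < Finn; Finn < Dana. Chaining them end to end gives the full order.

Faye < Lior < Enzo < Hana < Uma < Jomo < Xin < Eli < Gia < Quinn < Finn < Dana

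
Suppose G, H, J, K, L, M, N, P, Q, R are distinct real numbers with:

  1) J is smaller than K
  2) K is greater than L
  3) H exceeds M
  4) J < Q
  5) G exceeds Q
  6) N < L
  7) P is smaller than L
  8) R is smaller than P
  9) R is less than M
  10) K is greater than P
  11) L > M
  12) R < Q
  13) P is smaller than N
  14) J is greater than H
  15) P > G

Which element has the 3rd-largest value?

N

Piecing the relations together gives one ordering: R < M < H < J < Q < G < P < N < L < K.
Counting 3 from the largest end gives N.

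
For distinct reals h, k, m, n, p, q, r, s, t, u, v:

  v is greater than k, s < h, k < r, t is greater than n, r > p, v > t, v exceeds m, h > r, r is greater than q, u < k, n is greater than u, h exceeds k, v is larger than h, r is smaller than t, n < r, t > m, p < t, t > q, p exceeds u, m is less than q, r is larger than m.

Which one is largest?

m is not greatest since m < t; u is not greatest since u < n; n is not greatest since n < t; s is not greatest since s < h; k is not greatest since k < h; p is not greatest since p < r; q is not greatest since q < t; r is not greatest since r < h; t is not greatest since t < v; h is not greatest since h < v.
Only v has nothing above it, so v is the largest.

v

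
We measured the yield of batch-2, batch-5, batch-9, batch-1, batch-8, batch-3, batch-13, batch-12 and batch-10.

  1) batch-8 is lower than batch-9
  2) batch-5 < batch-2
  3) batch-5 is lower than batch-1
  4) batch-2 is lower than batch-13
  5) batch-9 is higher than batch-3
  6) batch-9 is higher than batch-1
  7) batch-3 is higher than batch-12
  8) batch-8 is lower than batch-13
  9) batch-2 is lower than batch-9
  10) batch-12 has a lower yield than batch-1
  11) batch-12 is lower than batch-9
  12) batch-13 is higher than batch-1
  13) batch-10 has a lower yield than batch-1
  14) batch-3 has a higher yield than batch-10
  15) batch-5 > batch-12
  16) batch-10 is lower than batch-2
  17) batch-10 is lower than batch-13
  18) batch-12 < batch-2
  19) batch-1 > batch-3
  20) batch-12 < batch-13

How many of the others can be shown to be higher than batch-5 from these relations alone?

4

From batch-5 the given relations immediately reach batch-2, batch-1.
From those, batch-9, batch-13 — 4 in total.
No other element is forced above batch-5 by the given relations, so the count is 4.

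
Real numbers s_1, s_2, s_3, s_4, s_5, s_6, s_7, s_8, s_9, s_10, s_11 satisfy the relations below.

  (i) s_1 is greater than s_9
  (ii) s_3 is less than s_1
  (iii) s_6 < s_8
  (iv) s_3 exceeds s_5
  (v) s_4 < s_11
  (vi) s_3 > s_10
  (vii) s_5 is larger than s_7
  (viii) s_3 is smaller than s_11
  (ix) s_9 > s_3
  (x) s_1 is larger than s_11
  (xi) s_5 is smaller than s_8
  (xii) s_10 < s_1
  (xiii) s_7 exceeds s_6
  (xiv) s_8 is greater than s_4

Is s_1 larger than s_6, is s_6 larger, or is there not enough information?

s_1

s_6 < s_7 and s_7 < s_5 give s_6 < s_5.
With s_5 < s_3: s_6 < s_7 < s_5 < s_3.
With s_3 < s_9: s_6 < s_7 < s_5 < s_3 < s_9.
Then s_9 < s_1 extends the chain to s_1.
So s_1 is larger.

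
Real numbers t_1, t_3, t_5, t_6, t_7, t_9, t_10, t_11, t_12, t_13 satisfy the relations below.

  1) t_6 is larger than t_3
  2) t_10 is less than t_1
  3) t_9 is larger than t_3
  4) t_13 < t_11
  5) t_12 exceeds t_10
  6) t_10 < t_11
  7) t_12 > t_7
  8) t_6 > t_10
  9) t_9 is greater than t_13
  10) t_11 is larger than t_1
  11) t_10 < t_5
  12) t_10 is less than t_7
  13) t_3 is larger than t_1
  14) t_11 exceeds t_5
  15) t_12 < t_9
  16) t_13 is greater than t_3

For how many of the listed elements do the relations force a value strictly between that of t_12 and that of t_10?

The relations place t_10 below t_12. An element lies strictly between them when it is forced above t_10 and also forced below t_12.
Above t_10: {t_1, t_3, t_6, t_7, t_13, t_5, t_11, t_9}. Below t_12: {t_7}.
Intersection: {t_7} — 1.

1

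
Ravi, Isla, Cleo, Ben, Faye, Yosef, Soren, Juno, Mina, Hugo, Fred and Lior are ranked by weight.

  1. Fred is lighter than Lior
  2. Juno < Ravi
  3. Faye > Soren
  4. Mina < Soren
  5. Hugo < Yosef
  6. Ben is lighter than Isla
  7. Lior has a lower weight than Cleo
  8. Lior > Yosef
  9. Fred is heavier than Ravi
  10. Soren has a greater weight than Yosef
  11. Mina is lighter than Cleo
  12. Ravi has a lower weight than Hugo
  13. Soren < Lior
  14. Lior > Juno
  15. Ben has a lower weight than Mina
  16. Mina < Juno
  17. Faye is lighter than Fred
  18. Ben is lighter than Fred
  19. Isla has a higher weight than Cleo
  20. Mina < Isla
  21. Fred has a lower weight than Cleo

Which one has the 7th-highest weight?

Chaining the given pairs: Ben < Mina < Juno < Ravi < Hugo < Yosef < Soren < Faye < Fred < Lior < Cleo < Isla.
The 7th largest is Yosef.

Yosef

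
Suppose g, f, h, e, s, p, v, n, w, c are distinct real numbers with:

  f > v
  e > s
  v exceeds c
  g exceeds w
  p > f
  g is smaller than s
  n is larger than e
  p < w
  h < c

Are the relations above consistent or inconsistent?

The single ordering h < c < v < f < p < w < g < s < e < n satisfies every listed relation, so no contradiction arises.

consistent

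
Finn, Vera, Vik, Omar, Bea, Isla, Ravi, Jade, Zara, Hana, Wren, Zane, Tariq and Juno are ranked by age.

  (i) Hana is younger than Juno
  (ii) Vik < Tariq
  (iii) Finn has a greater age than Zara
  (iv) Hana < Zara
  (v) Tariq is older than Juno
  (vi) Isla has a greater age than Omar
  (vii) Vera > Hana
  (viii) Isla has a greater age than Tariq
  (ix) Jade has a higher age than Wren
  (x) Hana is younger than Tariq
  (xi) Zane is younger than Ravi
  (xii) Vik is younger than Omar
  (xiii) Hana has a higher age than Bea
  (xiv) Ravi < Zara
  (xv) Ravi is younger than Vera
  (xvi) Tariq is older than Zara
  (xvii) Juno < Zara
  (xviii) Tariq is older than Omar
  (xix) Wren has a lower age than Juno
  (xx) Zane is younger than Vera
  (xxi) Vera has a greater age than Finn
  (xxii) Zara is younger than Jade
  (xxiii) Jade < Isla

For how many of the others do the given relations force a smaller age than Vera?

Directly below Vera: Zane, Ravi, Hana, Finn.
One step further: Bea, Zara (6 so far).
One step further: Juno (7 so far).
One step further: Wren (8 so far).
No other element is forced below Vera by the given relations, so the count is 8.

8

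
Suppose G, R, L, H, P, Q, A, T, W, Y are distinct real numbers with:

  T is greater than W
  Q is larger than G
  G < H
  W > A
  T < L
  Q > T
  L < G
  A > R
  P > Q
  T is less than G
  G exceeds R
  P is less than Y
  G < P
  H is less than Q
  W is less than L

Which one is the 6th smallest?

Piecing the relations together gives one ordering: R < A < W < T < L < G < H < Q < P < Y.
Counting 6 from the smallest end gives G.

G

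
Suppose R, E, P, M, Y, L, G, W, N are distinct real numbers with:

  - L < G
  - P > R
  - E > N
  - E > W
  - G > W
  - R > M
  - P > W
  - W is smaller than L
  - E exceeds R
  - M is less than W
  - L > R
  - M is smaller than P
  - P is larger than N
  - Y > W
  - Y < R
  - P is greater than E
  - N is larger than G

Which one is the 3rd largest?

Chaining the given pairs: M < W < Y < R < L < G < N < E < P.
The 3rd largest is N.

N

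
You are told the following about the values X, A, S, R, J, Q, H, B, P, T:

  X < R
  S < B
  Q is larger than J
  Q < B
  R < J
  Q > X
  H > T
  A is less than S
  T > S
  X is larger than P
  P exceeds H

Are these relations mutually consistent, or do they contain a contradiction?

The single ordering A < S < T < H < P < X < R < J < Q < B satisfies every listed relation, so no contradiction arises.

consistent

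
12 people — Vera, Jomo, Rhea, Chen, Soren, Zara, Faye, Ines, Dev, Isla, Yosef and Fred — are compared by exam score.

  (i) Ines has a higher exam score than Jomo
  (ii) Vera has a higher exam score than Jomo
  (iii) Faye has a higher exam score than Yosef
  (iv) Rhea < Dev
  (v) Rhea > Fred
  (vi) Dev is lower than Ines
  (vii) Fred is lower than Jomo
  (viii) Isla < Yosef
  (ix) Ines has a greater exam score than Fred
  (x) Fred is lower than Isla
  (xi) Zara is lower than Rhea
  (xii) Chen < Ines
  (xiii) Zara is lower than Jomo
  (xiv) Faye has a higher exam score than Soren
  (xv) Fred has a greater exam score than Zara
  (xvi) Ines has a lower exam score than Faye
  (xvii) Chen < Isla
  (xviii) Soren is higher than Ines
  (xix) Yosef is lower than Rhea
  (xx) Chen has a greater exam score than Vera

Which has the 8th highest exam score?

Chen

Chaining the given pairs: Zara < Fred < Jomo < Vera < Chen < Isla < Yosef < Rhea < Dev < Ines < Soren < Faye.
Counting 8 from the largest end gives Chen.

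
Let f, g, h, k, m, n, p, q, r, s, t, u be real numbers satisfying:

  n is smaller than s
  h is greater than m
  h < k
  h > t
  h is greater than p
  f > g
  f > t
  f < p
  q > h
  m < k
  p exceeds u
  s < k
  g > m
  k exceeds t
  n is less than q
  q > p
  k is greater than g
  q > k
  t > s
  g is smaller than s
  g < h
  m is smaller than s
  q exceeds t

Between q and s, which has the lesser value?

s

s < t < f < p < h < k < q, by transitivity through t, f, p, h, k.
So s < q; s is the smaller of the two.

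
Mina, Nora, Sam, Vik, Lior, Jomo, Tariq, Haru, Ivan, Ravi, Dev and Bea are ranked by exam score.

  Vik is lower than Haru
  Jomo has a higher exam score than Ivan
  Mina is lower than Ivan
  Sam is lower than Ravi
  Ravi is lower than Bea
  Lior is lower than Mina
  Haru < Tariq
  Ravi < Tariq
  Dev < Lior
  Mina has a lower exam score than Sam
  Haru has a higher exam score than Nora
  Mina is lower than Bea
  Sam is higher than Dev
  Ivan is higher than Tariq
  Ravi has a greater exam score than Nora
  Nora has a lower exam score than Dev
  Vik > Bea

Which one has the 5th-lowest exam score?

The consecutive relations fix a unique order: Nora < Dev < Lior < Mina < Sam < Ravi < Bea < Vik < Haru < Tariq < Ivan < Jomo.
The 5th smallest is Sam.

Sam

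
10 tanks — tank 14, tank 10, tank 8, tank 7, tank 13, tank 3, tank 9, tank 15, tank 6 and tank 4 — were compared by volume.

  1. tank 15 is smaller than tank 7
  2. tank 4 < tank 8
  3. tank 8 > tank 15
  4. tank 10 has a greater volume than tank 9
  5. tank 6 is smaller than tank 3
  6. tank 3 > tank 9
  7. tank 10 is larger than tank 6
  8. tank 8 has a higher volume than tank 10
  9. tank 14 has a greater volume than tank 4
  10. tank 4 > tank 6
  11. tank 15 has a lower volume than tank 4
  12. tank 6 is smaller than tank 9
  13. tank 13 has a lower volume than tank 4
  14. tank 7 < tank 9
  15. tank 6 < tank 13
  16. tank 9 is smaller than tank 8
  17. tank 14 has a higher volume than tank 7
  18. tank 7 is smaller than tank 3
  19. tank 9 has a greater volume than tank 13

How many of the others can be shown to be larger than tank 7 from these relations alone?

5

The elements the relations force above tank 7 are tank 9, tank 14, tank 3, tank 10, tank 8 — no chain reaches any other.
That is 5.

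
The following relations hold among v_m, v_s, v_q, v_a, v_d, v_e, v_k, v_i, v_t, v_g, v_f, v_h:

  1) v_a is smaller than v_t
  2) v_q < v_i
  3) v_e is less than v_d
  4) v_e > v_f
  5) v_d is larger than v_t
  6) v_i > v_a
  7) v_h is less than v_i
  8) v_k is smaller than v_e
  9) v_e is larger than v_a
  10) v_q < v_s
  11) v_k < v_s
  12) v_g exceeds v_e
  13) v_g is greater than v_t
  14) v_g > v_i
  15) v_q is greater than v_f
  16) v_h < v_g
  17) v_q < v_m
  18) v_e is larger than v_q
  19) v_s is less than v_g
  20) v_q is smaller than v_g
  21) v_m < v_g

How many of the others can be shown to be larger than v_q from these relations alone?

Directly above v_q: v_e, v_i, v_s, v_m, v_g.
One step further: v_d (6 so far).
No other element is forced above v_q by the given relations, so the count is 6.

6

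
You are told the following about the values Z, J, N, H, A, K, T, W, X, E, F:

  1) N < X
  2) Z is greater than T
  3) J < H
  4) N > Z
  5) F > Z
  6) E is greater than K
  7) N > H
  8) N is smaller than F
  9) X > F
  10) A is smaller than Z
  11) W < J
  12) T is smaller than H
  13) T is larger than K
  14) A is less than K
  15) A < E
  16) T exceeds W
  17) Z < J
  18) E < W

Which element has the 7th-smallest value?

Chaining the given pairs: A < K < E < W < T < Z < J < H < N < F < X.
Counting 7 from the smallest end gives J.

J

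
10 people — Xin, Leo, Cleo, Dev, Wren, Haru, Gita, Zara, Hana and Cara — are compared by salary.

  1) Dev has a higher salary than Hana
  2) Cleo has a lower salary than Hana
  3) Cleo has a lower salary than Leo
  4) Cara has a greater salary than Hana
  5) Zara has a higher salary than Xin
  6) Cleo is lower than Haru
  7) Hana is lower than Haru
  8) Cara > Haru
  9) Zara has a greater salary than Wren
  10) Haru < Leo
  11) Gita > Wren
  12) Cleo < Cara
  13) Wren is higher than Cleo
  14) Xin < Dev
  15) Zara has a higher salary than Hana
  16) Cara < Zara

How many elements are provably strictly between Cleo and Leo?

The relations place Cleo below Leo. An element lies strictly between them when it is forced above Cleo and also forced below Leo.
Above Cleo: {Wren, Hana, Haru, Cara, Dev, Zara, Gita}. Below Leo: {Hana, Haru}.
Intersection: {Hana, Haru} — 2.

2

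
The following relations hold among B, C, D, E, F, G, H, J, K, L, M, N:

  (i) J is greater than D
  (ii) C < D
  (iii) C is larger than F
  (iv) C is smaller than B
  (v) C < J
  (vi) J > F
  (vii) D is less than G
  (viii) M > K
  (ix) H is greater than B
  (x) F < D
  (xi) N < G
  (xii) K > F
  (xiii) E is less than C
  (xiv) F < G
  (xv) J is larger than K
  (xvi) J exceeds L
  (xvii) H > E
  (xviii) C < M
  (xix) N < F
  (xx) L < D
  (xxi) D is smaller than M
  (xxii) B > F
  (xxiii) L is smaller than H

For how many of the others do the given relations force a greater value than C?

The elements the relations force above C are B, D, M, J, G, H — no chain reaches any other.
That is 6.

6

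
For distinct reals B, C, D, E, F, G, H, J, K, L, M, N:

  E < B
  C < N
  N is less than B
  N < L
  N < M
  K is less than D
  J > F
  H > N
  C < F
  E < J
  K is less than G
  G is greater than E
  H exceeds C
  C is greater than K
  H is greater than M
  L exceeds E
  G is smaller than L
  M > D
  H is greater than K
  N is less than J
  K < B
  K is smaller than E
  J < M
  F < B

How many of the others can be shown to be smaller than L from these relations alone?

The elements the relations force below L are K, C, E, N, G — no chain reaches any other.
That is 5.

5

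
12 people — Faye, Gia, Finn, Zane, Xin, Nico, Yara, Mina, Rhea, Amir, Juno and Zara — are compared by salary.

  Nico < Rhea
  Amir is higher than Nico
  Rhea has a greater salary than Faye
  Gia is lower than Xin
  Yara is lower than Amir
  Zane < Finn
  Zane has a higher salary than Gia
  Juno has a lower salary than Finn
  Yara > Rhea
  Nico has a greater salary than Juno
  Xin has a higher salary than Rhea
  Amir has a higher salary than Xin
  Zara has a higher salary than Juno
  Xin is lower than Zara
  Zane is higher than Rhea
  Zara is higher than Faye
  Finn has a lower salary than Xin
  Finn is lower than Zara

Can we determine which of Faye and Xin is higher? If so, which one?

Faye < Rhea and Rhea < Zane give Faye < Zane.
With Zane < Finn: Faye < Rhea < Zane < Finn.
Then Finn < Xin extends the chain to Xin.
So Xin is higher.

Xin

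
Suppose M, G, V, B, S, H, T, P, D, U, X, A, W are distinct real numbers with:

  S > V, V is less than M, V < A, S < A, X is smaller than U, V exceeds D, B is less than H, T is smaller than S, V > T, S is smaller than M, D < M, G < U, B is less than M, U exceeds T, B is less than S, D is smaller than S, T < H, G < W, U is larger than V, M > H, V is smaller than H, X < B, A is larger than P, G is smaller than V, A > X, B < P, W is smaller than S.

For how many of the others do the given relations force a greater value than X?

7

From X the given relations immediately reach B, A, U.
From those, S, H, M, P — 7 in total.
No other element is forced above X by the given relations, so the count is 7.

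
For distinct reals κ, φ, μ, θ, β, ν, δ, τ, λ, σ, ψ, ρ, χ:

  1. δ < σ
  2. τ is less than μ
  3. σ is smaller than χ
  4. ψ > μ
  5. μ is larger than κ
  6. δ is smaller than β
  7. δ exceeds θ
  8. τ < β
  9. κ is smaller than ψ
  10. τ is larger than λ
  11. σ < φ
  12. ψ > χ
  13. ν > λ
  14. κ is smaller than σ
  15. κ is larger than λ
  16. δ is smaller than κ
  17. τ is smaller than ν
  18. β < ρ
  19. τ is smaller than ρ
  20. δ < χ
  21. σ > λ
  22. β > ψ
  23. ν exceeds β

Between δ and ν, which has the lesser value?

δ < κ and κ < σ give δ < σ.
Then σ < χ extends the chain to χ.
With χ < ψ: δ < κ < σ < χ < ψ.
With ψ < β: δ < κ < σ < χ < ψ < β.
Then β < ν extends the chain to ν.
So δ < ν; δ is the smaller of the two.

δ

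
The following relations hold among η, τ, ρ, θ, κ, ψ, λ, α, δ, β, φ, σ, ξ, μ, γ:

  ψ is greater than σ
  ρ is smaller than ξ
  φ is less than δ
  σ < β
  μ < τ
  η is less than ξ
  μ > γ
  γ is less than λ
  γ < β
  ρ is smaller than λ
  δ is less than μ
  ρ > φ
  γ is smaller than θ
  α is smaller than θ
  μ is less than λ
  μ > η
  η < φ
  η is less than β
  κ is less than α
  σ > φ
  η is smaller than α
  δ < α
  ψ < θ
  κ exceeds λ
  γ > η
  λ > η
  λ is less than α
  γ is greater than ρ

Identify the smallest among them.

φ is not least since η < φ; ρ is not least since φ < ρ; γ is not least since η < γ; δ is not least since φ < δ; σ is not least since φ < σ; μ is not least since δ < μ; ξ is not least since η < ξ; λ is not least since η < λ; κ is not least since λ < κ; τ is not least since μ < τ; ψ is not least since σ < ψ; β is not least since γ < β; α is not least since κ < α; θ is not least since ψ < θ.
Only η has nothing below it, so η is the smallest.

η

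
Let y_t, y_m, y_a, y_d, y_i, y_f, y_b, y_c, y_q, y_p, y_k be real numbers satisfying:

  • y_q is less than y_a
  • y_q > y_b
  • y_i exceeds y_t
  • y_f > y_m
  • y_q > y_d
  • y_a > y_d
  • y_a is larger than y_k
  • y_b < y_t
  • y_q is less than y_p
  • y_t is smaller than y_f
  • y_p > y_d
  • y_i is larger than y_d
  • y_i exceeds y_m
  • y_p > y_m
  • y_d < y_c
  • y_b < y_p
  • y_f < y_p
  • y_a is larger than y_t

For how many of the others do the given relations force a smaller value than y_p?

6

From y_p the given relations immediately reach y_d, y_b, y_m, y_f, y_q.
From those, y_t — 6 in total.
Nothing else is reachable below y_p; 6 in all.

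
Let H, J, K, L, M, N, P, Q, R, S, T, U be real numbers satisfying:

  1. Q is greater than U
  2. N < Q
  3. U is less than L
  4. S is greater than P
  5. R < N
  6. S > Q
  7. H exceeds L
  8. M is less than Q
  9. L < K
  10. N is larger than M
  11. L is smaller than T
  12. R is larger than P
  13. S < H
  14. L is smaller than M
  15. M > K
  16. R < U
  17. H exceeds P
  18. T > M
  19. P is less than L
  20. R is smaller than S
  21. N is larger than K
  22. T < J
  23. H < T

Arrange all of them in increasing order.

The consecutive links are each given: P < R; R < U; U < L; L < K; K < M; M < N; N < Q; Q < S; S < H; H < T; T < J.

P < R < U < L < K < M < N < Q < S < H < T < J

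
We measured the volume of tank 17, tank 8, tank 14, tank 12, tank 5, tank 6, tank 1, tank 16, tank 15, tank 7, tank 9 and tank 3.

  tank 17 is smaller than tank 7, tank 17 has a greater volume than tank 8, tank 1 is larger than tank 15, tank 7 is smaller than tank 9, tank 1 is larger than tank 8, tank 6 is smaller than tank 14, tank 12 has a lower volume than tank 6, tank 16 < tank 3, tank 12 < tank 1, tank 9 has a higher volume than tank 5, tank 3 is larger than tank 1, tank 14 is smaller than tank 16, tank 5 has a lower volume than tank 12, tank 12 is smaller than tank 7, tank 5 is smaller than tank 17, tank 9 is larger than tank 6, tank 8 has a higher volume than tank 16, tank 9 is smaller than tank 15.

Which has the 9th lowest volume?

tank 9

Chaining the given pairs: tank 5 < tank 12 < tank 6 < tank 14 < tank 16 < tank 8 < tank 17 < tank 7 < tank 9 < tank 15 < tank 1 < tank 3.
The 9th smallest is tank 9.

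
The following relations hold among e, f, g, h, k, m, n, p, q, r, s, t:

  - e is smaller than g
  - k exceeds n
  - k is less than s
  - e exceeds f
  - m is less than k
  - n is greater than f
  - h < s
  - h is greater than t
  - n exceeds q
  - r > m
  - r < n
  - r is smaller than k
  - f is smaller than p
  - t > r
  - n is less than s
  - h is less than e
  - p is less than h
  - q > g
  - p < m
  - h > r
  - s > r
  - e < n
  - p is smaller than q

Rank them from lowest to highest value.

f < p < m < r < t < h < e < g < q < n < k < s

The consecutive links are each given: f < p; p < m; m < r; r < t; t < h; h < e; e < g; g < q; q < n; n < k; k < s.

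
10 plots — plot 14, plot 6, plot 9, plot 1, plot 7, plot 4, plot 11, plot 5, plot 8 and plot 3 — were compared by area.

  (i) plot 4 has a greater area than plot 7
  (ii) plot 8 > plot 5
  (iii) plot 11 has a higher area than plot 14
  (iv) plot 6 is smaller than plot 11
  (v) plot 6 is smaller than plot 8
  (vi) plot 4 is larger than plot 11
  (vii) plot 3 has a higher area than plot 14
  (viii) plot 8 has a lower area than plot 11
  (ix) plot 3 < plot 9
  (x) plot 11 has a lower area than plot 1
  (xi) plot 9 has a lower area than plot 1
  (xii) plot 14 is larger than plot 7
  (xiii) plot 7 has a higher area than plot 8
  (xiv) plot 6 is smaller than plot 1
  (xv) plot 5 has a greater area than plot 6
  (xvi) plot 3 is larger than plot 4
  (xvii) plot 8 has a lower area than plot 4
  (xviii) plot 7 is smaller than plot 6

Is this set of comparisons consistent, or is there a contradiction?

inconsistent

We have plot 7 < plot 6 stated directly, yet also plot 6 < plot 5 < plot 8 < plot 7 by chaining the others — so plot 6 < plot 7. Contradiction.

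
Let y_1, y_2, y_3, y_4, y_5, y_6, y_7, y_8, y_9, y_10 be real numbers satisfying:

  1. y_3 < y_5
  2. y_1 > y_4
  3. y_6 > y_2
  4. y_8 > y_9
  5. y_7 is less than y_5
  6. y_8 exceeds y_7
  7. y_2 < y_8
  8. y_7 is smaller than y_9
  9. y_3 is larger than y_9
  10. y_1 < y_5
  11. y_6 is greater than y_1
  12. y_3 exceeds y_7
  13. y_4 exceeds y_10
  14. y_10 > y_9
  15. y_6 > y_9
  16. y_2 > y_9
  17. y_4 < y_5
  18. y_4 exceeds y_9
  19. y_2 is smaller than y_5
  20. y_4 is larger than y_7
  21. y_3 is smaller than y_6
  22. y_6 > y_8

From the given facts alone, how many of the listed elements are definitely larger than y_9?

8

The elements the relations force above y_9 are y_2, y_10, y_4, y_8, y_3, y_1, y_6, y_5 — no chain reaches any other.
That is 8.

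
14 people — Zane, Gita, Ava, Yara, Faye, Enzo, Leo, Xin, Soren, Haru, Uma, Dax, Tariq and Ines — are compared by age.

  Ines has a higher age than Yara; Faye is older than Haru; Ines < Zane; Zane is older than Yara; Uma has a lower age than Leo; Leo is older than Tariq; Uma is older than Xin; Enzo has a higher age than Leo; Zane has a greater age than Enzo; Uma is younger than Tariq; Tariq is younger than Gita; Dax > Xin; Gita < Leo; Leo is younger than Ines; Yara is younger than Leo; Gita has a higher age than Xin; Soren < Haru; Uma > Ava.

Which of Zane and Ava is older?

Zane

Ava < Uma and Uma < Tariq give Ava < Tariq.
Then Tariq < Gita extends the chain to Gita.
Then Gita < Leo extends the chain to Leo.
Then Leo < Ines extends the chain to Ines.
Then Ines < Zane extends the chain to Zane.
So Ava < Zane; Zane is the older of the two.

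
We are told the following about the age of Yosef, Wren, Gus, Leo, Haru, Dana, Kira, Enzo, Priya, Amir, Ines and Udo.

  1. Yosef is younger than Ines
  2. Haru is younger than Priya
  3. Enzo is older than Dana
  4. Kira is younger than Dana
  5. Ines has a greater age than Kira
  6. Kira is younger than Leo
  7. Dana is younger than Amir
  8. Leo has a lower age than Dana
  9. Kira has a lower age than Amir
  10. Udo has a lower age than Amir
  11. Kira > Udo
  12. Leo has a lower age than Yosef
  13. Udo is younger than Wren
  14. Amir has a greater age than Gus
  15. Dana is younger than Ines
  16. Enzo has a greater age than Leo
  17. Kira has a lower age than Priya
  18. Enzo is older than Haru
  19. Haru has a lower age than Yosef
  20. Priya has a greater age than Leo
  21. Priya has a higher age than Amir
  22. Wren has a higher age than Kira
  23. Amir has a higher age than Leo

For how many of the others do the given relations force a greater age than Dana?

From Dana the given relations immediately reach Amir, Enzo, Ines.
From those, Priya — 4 in total.
No other element is forced above Dana by the given relations, so the count is 4.

4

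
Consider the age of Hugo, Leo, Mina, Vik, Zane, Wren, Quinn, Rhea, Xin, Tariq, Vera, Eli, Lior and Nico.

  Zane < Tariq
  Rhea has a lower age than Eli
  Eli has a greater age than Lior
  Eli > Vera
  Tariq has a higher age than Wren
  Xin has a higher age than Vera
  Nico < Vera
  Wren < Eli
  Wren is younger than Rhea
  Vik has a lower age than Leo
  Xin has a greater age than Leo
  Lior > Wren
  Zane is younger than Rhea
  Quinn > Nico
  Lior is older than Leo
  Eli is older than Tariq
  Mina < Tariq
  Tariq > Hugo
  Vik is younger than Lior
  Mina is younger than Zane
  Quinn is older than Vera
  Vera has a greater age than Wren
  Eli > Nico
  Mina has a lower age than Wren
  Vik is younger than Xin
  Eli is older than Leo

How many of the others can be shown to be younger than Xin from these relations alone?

6

From Xin the given relations immediately reach Vik, Vera, Leo.
From those, Wren, Nico — 5 in total.
From those, Mina — 6 in total.
No other element is forced below Xin by the given relations, so the count is 6.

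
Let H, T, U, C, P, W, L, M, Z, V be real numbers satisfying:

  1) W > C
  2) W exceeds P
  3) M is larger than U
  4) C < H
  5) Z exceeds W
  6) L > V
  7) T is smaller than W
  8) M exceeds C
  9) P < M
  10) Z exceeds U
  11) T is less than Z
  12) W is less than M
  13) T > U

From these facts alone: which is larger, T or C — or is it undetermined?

undetermined

Following every chain through C: above C we get W, M, H, Z.
T is not reached, and no chain runs the other way from T to C.
So the given relations leave the order of C and T undetermined.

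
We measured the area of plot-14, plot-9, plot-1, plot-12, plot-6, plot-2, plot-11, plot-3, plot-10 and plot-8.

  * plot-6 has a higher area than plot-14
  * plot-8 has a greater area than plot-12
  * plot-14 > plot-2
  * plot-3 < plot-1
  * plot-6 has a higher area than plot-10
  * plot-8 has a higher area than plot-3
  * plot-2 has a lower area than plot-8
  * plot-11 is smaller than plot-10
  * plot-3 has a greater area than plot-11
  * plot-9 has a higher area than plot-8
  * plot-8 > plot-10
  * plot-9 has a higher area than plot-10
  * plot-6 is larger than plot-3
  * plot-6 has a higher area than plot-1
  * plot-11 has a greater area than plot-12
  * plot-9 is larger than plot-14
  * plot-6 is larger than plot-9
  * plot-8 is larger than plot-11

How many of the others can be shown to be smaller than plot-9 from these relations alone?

7

The elements the relations force below plot-9 are plot-2, plot-12, plot-11, plot-10, plot-3, plot-8, plot-14 — no chain reaches any other.
That is 7.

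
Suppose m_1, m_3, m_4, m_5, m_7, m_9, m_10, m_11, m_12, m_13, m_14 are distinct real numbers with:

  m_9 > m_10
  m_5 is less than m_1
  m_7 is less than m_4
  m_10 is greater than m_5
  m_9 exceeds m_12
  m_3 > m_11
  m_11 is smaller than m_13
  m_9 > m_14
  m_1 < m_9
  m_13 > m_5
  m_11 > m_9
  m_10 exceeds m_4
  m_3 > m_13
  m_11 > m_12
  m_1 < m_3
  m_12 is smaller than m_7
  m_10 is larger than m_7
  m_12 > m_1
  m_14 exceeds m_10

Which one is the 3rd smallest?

Chaining the given pairs: m_5 < m_1 < m_12 < m_7 < m_4 < m_10 < m_14 < m_9 < m_11 < m_13 < m_3.
The 3rd smallest is m_12.

m_12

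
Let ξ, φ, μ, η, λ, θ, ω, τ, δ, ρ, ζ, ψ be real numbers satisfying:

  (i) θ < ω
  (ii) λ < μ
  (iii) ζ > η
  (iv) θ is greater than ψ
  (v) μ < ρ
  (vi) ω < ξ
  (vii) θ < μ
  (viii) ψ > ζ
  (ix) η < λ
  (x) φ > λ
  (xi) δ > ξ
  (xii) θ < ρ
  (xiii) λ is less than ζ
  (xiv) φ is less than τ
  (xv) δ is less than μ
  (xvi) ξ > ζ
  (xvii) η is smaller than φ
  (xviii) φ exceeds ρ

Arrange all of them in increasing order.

Nothing is placed below η, so it is least; from there η < λ; λ < ζ; ζ < ψ; ψ < θ; θ < ω; ω < ξ; ξ < δ; δ < μ; μ < ρ; ρ < φ; φ < τ, each given directly.

η < λ < ζ < ψ < θ < ω < ξ < δ < μ < ρ < φ < τ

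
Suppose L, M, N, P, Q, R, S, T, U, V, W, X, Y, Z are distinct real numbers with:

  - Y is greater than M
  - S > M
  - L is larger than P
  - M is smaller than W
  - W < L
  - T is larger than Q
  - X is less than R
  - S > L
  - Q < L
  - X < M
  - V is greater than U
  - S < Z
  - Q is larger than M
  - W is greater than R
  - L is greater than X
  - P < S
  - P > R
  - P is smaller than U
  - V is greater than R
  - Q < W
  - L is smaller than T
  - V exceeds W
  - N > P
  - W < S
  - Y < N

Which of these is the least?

X

Chaining upward from X: directly above it, R, M, L; then Q, P, W, S, Y, T, V; then U, N, Z.
That covers every other element, and nothing is given below X, so X is the least.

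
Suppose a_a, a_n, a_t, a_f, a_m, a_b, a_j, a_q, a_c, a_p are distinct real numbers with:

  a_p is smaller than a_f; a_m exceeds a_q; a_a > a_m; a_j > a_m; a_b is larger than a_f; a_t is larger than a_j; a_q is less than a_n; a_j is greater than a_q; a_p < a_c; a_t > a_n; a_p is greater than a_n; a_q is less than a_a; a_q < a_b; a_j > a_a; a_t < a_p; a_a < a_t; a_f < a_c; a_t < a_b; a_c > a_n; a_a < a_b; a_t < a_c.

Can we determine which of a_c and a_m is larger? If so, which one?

a_c

Chaining the given relations: a_m < a_a < a_j < a_t < a_p < a_f < a_c.
So a_c is larger.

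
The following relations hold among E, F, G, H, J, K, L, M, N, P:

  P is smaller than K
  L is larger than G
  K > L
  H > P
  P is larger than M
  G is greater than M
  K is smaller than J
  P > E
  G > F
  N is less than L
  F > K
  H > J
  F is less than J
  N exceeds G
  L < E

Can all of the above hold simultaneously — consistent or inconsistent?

inconsistent

Chaining the given relations yields G < N < L < E < P < K < F, so G < F. But one relation states F < G. These cannot both hold.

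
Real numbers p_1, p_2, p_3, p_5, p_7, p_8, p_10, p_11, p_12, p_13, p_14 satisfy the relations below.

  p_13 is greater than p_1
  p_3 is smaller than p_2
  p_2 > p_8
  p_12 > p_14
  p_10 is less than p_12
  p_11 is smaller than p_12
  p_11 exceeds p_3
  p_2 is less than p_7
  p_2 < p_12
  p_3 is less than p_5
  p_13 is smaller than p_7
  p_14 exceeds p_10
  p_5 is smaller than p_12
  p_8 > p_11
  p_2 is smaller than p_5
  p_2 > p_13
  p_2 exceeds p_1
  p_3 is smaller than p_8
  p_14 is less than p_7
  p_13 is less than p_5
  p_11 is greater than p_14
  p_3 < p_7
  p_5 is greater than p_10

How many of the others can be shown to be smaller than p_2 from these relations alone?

The elements the relations force below p_2 are p_3, p_1, p_10, p_14, p_13, p_11, p_8 — no chain reaches any other.
That is 7.

7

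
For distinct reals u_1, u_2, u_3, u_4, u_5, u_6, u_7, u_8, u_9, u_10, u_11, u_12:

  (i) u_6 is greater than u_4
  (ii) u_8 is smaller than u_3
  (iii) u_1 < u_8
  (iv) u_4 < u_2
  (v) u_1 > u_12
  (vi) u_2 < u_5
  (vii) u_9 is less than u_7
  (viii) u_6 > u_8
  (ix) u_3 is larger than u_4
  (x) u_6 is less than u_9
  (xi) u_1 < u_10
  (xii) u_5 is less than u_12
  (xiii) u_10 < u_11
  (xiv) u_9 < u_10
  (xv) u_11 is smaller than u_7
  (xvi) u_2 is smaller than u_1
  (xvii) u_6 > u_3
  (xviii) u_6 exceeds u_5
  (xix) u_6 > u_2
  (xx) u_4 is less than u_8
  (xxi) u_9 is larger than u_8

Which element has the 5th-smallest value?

u_1

The consecutive relations fix a unique order: u_4 < u_2 < u_5 < u_12 < u_1 < u_8 < u_3 < u_6 < u_9 < u_10 < u_11 < u_7.
Counting 5 from the smallest end gives u_1.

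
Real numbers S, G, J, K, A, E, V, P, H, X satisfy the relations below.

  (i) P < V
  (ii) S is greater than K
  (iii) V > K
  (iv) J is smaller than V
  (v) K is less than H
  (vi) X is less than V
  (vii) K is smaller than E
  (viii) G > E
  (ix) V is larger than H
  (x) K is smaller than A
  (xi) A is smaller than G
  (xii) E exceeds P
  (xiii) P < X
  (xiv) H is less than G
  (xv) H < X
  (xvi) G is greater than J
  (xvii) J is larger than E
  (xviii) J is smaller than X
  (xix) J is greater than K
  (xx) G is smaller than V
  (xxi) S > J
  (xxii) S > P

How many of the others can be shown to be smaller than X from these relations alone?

Directly below X: H, P, J.
One step further: K, E (5 so far).
Nothing else is reachable below X; 5 in all.

5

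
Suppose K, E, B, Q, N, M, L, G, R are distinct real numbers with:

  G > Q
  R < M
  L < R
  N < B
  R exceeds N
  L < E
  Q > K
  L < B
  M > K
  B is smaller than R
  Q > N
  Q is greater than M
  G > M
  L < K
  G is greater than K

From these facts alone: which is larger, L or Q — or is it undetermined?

The relevant relations are L < B; B < R; R < M; M < Q.
Together: L < B < R < M < Q.
So Q is larger.

Q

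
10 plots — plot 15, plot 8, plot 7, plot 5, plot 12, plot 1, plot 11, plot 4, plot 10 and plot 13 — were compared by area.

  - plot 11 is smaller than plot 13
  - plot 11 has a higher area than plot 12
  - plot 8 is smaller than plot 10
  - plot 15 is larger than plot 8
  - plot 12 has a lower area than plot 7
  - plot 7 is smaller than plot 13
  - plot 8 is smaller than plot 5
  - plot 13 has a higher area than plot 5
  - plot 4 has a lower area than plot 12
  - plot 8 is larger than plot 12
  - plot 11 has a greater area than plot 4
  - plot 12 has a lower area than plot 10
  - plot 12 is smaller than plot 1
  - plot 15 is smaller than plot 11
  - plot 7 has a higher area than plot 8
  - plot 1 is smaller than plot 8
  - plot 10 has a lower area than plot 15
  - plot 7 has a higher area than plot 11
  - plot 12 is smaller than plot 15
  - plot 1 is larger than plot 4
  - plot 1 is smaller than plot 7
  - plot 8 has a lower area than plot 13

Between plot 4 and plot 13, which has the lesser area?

Following the relations from plot 4: plot 4 < plot 12 < plot 1 < plot 8 < plot 10 < plot 15 < plot 11 < plot 7 < plot 13.
So plot 4 < plot 13; plot 4 is the smaller of the two.

plot 4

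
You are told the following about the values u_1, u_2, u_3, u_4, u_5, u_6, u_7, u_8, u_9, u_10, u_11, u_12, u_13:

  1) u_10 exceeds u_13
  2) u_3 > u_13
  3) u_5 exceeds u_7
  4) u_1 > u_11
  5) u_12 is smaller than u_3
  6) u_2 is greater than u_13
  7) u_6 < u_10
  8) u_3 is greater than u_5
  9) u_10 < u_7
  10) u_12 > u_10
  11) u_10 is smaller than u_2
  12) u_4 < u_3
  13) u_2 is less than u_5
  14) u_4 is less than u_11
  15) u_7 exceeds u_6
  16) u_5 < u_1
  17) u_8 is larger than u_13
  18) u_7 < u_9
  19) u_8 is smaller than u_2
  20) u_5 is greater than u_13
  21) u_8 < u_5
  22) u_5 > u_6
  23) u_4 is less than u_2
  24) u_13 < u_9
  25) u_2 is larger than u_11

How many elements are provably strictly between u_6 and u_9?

2

Chaining upward from u_6 reaches: u_10, u_7, u_12, u_2, u_5, u_3, u_1.
Chaining downward from u_9 reaches: u_13, u_10, u_7.
Strictly between u_6 and u_9 are those in both lists: u_10, u_7 — 2 elements.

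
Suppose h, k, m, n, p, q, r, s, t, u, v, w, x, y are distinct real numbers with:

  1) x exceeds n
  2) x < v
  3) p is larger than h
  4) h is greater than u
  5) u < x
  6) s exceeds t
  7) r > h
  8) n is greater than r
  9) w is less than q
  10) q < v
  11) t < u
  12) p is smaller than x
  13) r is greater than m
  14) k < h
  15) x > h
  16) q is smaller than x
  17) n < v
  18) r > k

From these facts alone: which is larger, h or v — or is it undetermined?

h < r and r < n give h < n.
With n < x: h < r < n < x.
Then x < v extends the chain to v.
So v is larger.

v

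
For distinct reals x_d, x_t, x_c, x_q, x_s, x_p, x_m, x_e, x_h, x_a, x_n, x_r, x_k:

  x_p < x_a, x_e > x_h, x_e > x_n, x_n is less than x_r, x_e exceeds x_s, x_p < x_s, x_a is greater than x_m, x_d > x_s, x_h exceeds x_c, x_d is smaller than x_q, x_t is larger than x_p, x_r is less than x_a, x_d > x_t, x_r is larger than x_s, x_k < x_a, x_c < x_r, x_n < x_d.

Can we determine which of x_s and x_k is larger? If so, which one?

Following every chain through x_s: above x_s we get x_d, x_r, x_e, x_q, x_a; below x_s we get x_p.
x_k is not reached, and no chain runs the other way from x_k to x_s.
So the given relations leave the order of x_s and x_k undetermined.

undetermined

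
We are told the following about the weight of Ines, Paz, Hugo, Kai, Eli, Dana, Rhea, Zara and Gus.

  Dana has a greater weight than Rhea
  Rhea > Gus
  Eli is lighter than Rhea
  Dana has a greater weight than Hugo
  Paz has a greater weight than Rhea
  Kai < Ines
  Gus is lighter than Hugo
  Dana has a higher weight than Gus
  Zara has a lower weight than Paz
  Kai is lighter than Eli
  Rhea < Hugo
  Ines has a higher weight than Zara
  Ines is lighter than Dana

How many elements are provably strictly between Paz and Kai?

2

The relations place Kai below Paz. An element lies strictly between them when it is forced above Kai and also forced below Paz.
Above Kai: {Eli, Ines, Rhea, Hugo, Dana}. Below Paz: {Eli, Zara, Gus, Rhea}.
Intersection: {Eli, Rhea} — 2.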